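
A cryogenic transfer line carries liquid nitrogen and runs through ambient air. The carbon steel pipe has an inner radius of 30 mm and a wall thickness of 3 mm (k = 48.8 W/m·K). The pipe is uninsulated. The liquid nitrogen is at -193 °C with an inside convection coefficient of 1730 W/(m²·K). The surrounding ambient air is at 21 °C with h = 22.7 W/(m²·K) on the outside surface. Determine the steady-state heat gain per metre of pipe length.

Cylindrical conduction, so R = ln(r₂/r₁)/(2πkL) per layer, in series:
R_inner film = 1/(h_i·2πr₁L) = 1/(1730×2π×0.03×1) = 0.003067 K/W
R_carbon steel pipe wall = ln(33/30)/(2π×48.8×1) = 3.108×10^-4 K/W
R_outer film = 1/(h_o·2πr_oL) = 1/(22.7×2π×0.033×1) = 0.2125 K/W
R_total = 0.2158 K/W
Q = ΔT/R_total = 214/0.2158

q′ ≈ 991 W/m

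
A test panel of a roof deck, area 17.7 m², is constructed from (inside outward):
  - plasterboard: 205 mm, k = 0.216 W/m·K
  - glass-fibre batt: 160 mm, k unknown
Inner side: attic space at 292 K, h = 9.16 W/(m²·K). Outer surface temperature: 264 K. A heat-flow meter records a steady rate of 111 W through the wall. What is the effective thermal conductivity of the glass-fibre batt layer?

k ≈ 0.047 W/(m·K)

Using the resistance-network approach (series):
R_inner film = 1/(h_i·A) = 1/(9.16×17.7) = 0.006168 K/W
R_plasterboard = L/(kA) = 0.205/(0.216×17.7) = 0.05362 K/W
Sum of known resistances R_other = 0.05979 K/W
Total R = ΔT/Q = 28/111 = 0.2523 K/W
R_glass-fibre batt = R_total − R_other = 0.1925 K/W
k = L/(R·A) = 0.16/(0.1925×17.7)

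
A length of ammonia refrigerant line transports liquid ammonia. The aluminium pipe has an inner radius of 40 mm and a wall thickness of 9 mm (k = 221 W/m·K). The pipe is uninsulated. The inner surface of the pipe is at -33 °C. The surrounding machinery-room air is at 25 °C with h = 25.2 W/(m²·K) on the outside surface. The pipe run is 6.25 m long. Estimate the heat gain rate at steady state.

Treating each annulus and film as a series resistance:
R_aluminium pipe wall = ln(49/40)/(2π×221×6.25) = 2.338×10^-5 K/W
R_outer film = 1/(h_o·2πr_oL) = 1/(25.2×2π×0.049×6.25) = 0.02062 K/W
R_total = 0.02065 K/W
Q = ΔT/R_total = 58/0.02065

Q ≈ 2810 W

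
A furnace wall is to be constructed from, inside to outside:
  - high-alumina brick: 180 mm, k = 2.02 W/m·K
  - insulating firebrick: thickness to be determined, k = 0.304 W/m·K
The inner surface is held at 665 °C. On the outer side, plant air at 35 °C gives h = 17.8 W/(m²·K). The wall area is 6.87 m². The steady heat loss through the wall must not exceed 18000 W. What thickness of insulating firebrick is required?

Series thermal resistances:
R_high-alumina brick = L/(kA) = 0.18/(2.02×6.87) = 0.01297 K/W
R_outer film = 1/(h_o·A) = 1/(17.8×6.87) = 0.008178 K/W
Sum of the known resistances R_other = 0.02115 K/W
Required total resistance R_tot = ΔT/Q_allow = 630/18000 = 0.035 K/W
R_insulating firebrick = R_tot − R_other = 0.01385 K/W
L = R·k·A = 0.01385×0.304×6.87

L ≈ 28.9 mm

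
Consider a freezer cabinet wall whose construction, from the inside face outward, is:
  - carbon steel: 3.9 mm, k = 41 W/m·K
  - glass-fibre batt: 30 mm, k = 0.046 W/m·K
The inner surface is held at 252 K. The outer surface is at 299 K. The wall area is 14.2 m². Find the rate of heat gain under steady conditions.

Series thermal resistances:
R_carbon steel = L/(kA) = 0.0039/(41×14.2) = 6.699×10^-6 K/W
R_glass-fibre batt = L/(kA) = 0.03/(0.046×14.2) = 0.04593 K/W
R_total = 0.04593 K/W
Q = ΔT / R_total = 47 / 0.04593

Q ≈ 1020 W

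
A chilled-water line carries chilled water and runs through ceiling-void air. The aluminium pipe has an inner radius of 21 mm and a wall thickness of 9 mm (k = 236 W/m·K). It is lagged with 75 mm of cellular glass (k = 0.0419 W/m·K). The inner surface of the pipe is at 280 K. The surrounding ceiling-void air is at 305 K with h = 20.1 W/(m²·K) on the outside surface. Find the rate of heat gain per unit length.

q′ ≈ 5.17 W/m

Treating each annulus and film as a series resistance:
R_aluminium pipe wall = ln(30/21)/(2π×236×1) = 2.405×10^-4 K/W
R_cellular glass = ln(105/30)/(2π×0.0419×1) = 4.759 K/W
R_outer film = 1/(h_o·2πr_oL) = 1/(20.1×2π×0.105×1) = 0.07541 K/W
R_total = 4.834 K/W
Q = ΔT/R_total = 25/4.834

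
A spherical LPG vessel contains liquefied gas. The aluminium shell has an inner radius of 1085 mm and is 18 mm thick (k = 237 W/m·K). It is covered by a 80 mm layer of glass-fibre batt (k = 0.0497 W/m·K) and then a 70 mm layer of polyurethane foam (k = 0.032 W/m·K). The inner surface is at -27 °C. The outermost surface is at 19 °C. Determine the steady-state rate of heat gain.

Radial (spherical) resistances in series:
R_aluminium shell = (1/1.085 − 1/1.103)/(4π×237) = 5.05×10^-6 K/W
R_glass-fibre batt = (1/1.103 − 1/1.183)/(4π×0.0497) = 0.09817 K/W
R_polyurethane foam = (1/1.183 − 1/1.253)/(4π×0.032) = 0.1174 K/W
R_total = 0.2156 K/W
Q = ΔT/R_total = 46/0.2156

Q ≈ 213 W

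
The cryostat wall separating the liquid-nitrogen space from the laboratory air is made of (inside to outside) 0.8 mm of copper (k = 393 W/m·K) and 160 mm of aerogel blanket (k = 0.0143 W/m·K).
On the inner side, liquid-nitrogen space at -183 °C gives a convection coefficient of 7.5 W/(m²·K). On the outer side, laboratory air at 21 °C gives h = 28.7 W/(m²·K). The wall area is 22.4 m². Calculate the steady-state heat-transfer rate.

Q ≈ 402 W

Thermal resistances in series:
R_inner film = 1/(h_i·A) = 1/(7.5×22.4) = 0.005952 K/W
R_copper = L/(kA) = 0.0008/(393×22.4) = 9.088×10^-8 K/W
R_aerogel blanket = L/(kA) = 0.16/(0.0143×22.4) = 0.4995 K/W
R_outer film = 1/(h_o·A) = 1/(28.7×22.4) = 0.001556 K/W
R_total = 0.507 K/W
Q = ΔT / R_total = 204 / 0.507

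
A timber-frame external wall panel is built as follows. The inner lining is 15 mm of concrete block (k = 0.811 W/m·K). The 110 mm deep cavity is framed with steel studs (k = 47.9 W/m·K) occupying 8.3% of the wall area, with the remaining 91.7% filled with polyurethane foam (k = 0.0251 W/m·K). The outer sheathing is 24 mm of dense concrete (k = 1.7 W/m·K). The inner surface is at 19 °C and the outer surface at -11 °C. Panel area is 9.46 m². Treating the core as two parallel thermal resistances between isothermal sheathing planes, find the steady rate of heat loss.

Q ≈ 4720 W

Sheathing layers in series; stud and cavity paths in parallel between them.
R_inner = 0.015/(0.811×9.46) = 0.001955 K/W
R_stud  = 0.11/(47.9×0.083×9.46) = 0.002925 K/W
R_cav   = 0.11/(0.0251×0.917×9.46) = 0.5052 K/W
1/R_core = 1/R_stud + 1/R_cav → R_core = 0.002908 K/W
R_outer = 0.024/(1.7×9.46) = 0.001492 K/W
R_total = 0.006355 K/W
Q = ΔT/R_total = 30/0.006355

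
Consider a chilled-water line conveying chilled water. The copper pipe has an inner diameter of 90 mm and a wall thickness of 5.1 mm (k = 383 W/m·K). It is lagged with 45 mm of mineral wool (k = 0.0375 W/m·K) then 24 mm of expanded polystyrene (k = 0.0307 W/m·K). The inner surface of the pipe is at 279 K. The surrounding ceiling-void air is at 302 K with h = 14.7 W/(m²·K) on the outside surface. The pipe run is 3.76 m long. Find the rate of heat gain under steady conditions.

Q ≈ 21.7 W

Radial resistances (cylindrical: R_cond = ln(r_o/r_i)/(2πkL), R_conv = 1/(h·2πrL)):
R_copper pipe wall = ln(50.1/45)/(2π×383×3.76) = 1.187×10^-5 K/W
R_mineral wool = ln(95.1/50.1)/(2π×0.0375×3.76) = 0.7234 K/W
R_expanded polystyrene = ln(119.1/95.1)/(2π×0.0307×3.76) = 0.3103 K/W
R_outer film = 1/(h_o·2πr_oL) = 1/(14.7×2π×0.1191×3.76) = 0.02418 K/W
R_total = 1.058 K/W
Q = ΔT/R_total = 23/1.058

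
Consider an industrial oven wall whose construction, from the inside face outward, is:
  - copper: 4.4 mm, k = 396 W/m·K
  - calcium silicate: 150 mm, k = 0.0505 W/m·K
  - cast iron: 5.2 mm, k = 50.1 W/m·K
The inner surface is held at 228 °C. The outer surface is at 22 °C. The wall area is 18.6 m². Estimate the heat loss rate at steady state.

Using the resistance-network approach (series):
R_copper = L/(kA) = 0.0044/(396×18.6) = 5.974×10^-7 K/W
R_calcium silicate = L/(kA) = 0.15/(0.0505×18.6) = 0.1597 K/W
R_cast iron = L/(kA) = 0.0052/(50.1×18.6) = 5.58×10^-6 K/W
R_total = 0.1597 K/W
Q = ΔT / R_total = 206 / 0.1597

Q ≈ 1290 W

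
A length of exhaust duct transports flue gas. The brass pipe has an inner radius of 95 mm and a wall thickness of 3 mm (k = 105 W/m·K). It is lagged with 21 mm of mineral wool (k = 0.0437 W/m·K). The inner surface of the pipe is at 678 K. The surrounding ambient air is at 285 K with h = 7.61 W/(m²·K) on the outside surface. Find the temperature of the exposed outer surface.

Cylindrical conduction, so R = ln(r₂/r₁)/(2πkL) per layer, in series:
R_brass pipe wall = ln(98/95)/(2π×105×1) = 4.713×10^-5 K/W
R_mineral wool = ln(119/98)/(2π×0.0437×1) = 0.7071 K/W
R_outer film = 1/(h_o·2πr_oL) = 1/(7.61×2π×0.119×1) = 0.1757 K/W
R_total = 0.8829 K/W
Q = ΔT/R_total = 393/0.8829
Q = 445 W/m
T_interface = T_inner − Q·ΣR(inner→interface) = 678 − 445×0.7072

T ≈ 363 K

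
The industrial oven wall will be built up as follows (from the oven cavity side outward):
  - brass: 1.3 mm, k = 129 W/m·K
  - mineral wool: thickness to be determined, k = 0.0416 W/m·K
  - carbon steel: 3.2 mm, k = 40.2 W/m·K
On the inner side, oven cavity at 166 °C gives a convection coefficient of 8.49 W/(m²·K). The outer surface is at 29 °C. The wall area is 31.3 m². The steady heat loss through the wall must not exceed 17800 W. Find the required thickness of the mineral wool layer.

L ≈ 5.12 mm

Using the resistance-network approach (series):
R_inner film = 1/(h_i·A) = 1/(8.49×31.3) = 0.003763 K/W
R_brass = L/(kA) = 0.0013/(129×31.3) = 3.22×10^-7 K/W
R_carbon steel = L/(kA) = 0.0032/(40.2×31.3) = 2.543×10^-6 K/W
Sum of the known resistances R_other = 0.003766 K/W
Required total resistance R_tot = ΔT/Q_allow = 137/17800 = 0.007697 K/W
R_mineral wool = R_tot − R_other = 0.003931 K/W
L = R·k·A = 0.003931×0.0416×31.3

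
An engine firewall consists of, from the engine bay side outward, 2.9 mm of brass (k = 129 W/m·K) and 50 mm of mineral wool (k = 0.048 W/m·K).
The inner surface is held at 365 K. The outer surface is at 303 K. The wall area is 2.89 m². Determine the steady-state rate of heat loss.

Thermal resistances in series:
R_brass = L/(kA) = 0.0029/(129×2.89) = 7.779×10^-6 K/W
R_mineral wool = L/(kA) = 0.05/(0.048×2.89) = 0.3604 K/W
R_total = 0.3604 K/W
Q = ΔT / R_total = 62 / 0.3604

Q ≈ 172 W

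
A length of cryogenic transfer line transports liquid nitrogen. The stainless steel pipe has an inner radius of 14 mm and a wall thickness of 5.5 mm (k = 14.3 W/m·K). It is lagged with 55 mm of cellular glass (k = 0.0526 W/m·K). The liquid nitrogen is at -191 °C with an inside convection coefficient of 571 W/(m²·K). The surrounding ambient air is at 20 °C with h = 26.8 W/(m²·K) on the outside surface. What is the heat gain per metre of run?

q′ ≈ 50.7 W/m

Cylindrical conduction, so R = ln(r₂/r₁)/(2πkL) per layer, in series:
R_inner film = 1/(h_i·2πr₁L) = 1/(571×2π×0.014×1) = 0.01991 K/W
R_stainless steel pipe wall = ln(19.5/14)/(2π×14.3×1) = 0.003688 K/W
R_cellular glass = ln(74.5/19.5)/(2π×0.0526×1) = 4.056 K/W
R_outer film = 1/(h_o·2πr_oL) = 1/(26.8×2π×0.0745×1) = 0.07971 K/W
R_total = 4.159 K/W
Q = ΔT/R_total = 211/4.159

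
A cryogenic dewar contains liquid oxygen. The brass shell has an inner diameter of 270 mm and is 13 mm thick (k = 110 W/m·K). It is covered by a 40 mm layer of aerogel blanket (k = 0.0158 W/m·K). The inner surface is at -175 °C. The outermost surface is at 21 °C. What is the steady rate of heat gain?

Radial (spherical) resistances in series:
R_brass shell = (1/0.135 − 1/0.148)/(4π×110) = 4.707×10^-4 K/W
R_aerogel blanket = (1/0.148 − 1/0.188)/(4π×0.0158) = 7.241 K/W
R_total = 7.241 K/W
Q = ΔT/R_total = 196/7.241

Q ≈ 27.1 W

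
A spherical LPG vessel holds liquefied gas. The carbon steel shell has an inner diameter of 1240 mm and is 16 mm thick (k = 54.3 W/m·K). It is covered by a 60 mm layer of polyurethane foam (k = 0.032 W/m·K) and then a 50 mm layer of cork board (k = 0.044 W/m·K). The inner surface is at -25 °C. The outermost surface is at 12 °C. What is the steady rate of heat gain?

Spherical conduction: R = (1/r_in − 1/r_out)/(4πk) per layer; series-sum.
R_carbon steel shell = (1/0.62 − 1/0.636)/(4π×54.3) = 5.947×10^-5 K/W
R_polyurethane foam = (1/0.636 − 1/0.696)/(4π×0.032) = 0.3371 K/W
R_cork board = (1/0.696 − 1/0.746)/(4π×0.044) = 0.1742 K/W
R_total = 0.5113 K/W
Q = ΔT/R_total = 37/0.5113

Q ≈ 72.4 W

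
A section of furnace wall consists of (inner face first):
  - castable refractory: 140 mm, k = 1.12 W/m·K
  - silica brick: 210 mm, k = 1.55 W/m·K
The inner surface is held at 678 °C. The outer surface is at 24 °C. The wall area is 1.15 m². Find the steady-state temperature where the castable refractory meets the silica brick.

T ≈ 364 °C

Model the wall as resistances in series:
R_castable refractory = L/(kA) = 0.14/(1.12×1.15) = 0.1087 K/W
R_silica brick = L/(kA) = 0.21/(1.55×1.15) = 0.1178 K/W
R_total = 0.2265 K/W;  Q = ΔT/R_total = 654/0.2265 = 2887 W
T_interface = T_inner − Q·ΣR(inner→interface) = 678 − 2890×0.1087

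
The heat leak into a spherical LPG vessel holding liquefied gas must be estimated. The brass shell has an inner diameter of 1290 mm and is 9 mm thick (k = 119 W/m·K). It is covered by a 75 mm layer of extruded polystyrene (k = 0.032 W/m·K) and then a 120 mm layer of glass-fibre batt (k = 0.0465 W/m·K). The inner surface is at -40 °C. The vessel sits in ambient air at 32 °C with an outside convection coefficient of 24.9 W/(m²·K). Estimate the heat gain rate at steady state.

Each spherical layer contributes R = (1/r_i − 1/r_o)/(4πk):
R_brass shell = (1/0.645 − 1/0.654)/(4π×119) = 1.427×10^-5 K/W
R_extruded polystyrene = (1/0.654 − 1/0.729)/(4π×0.032) = 0.3912 K/W
R_glass-fibre batt = (1/0.729 − 1/0.849)/(4π×0.0465) = 0.3318 K/W
R_outer film = 1/(h·4πr_o²) = 1/(24.9×4π×0.849²) = 0.004434 K/W
R_total = 0.7275 K/W
Q = ΔT/R_total = 72/0.7275

Q ≈ 99 W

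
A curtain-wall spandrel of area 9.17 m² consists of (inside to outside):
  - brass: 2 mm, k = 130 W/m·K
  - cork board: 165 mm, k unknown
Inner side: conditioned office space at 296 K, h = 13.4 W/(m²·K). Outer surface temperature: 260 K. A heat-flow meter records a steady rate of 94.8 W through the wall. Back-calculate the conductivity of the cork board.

k ≈ 0.0484 W/(m·K)

Using the resistance-network approach (series):
R_inner film = 1/(h_i·A) = 1/(13.4×9.17) = 0.008138 K/W
R_brass = L/(kA) = 0.002/(130×9.17) = 1.678×10^-6 K/W
Sum of known resistances R_other = 0.00814 K/W
Total R = ΔT/Q = 36/94.8 = 0.3797 K/W
R_cork board = R_total − R_other = 0.3716 K/W
k = L/(R·A) = 0.165/(0.3716×9.17)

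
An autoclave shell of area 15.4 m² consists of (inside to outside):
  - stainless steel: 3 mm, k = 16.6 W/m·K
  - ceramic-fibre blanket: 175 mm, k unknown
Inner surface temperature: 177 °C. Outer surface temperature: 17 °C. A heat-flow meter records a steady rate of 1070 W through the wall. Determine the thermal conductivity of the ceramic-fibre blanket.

Using the resistance-network approach (series):
R_stainless steel = L/(kA) = 0.003/(16.6×15.4) = 1.174×10^-5 K/W
Sum of known resistances R_other = 1.174×10^-5 K/W
Total R = ΔT/Q = 160/1070 = 0.1495 K/W
R_ceramic-fibre blanket = R_total − R_other = 0.1495 K/W
k = L/(R·A) = 0.175/(0.1495×15.4)

k ≈ 0.076 W/(m·K)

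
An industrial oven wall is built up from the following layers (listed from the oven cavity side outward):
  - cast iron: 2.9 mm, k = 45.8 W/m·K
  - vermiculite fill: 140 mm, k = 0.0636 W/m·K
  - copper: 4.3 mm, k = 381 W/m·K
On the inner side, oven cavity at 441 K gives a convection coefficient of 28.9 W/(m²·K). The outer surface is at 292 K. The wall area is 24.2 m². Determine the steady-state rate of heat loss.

Q ≈ 1610 W

Thermal resistances in series:
R_inner film = 1/(h_i·A) = 1/(28.9×24.2) = 0.00143 K/W
R_cast iron = L/(kA) = 0.0029/(45.8×24.2) = 2.616×10^-6 K/W
R_vermiculite fill = L/(kA) = 0.14/(0.0636×24.2) = 0.09096 K/W
R_copper = L/(kA) = 0.0043/(381×24.2) = 4.664×10^-7 K/W
R_total = 0.09239 K/W
Q = ΔT / R_total = 149 / 0.09239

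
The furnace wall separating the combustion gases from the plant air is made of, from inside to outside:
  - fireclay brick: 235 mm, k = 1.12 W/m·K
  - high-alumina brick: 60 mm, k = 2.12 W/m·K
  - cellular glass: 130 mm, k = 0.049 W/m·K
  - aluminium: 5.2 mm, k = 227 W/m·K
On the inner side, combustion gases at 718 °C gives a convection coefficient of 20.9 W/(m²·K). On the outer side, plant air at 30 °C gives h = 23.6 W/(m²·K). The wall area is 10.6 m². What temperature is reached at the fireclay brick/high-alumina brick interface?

Using the resistance-network approach (series):
R_inner film = 1/(h_i·A) = 1/(20.9×10.6) = 0.004514 K/W
R_fireclay brick = L/(kA) = 0.235/(1.12×10.6) = 0.01979 K/W
R_high-alumina brick = L/(kA) = 0.06/(2.12×10.6) = 0.00267 K/W
R_cellular glass = L/(kA) = 0.13/(0.049×10.6) = 0.2503 K/W
R_aluminium = L/(kA) = 0.0052/(227×10.6) = 2.161×10^-6 K/W
R_outer film = 1/(h_o·A) = 1/(23.6×10.6) = 0.003997 K/W
R_total = 0.2813 K/W;  Q = ΔT/R_total = 688/0.2813 = 2446 W
T_interface = T_inner − Q·ΣR(inner→interface) = 718 − 2450×0.02431

T ≈ 659 °C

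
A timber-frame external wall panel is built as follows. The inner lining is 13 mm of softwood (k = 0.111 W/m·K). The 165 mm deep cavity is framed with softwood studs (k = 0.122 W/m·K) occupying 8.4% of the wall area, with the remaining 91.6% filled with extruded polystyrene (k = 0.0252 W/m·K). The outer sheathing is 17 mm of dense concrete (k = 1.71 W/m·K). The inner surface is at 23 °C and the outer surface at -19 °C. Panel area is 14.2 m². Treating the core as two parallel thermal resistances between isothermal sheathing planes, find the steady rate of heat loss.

Sheathing layers in series; stud and cavity paths in parallel between them.
R_inner = 0.013/(0.111×14.2) = 0.008248 K/W
R_stud  = 0.165/(0.122×0.084×14.2) = 1.134 K/W
R_cav   = 0.165/(0.0252×0.916×14.2) = 0.5034 K/W
1/R_core = 1/R_stud + 1/R_cav → R_core = 0.3486 K/W
R_outer = 0.017/(1.71×14.2) = 7.001×10^-4 K/W
R_total = 0.3576 K/W
Q = ΔT/R_total = 42/0.3576

Q ≈ 117 W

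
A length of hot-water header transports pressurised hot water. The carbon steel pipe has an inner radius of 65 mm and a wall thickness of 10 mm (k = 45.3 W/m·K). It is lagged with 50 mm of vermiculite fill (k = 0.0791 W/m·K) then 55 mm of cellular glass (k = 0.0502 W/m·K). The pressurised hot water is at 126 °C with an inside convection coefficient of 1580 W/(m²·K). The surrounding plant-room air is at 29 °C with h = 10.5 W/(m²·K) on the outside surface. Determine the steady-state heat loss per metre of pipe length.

Radial resistances (cylindrical: R_cond = ln(r_o/r_i)/(2πkL), R_conv = 1/(h·2πrL)):
R_inner film = 1/(h_i·2πr₁L) = 1/(1580×2π×0.065×1) = 0.00155 K/W
R_carbon steel pipe wall = ln(75/65)/(2π×45.3×1) = 5.028×10^-4 K/W
R_vermiculite fill = ln(125/75)/(2π×0.0791×1) = 1.028 K/W
R_cellular glass = ln(180/125)/(2π×0.0502×1) = 1.156 K/W
R_outer film = 1/(h_o·2πr_oL) = 1/(10.5×2π×0.18×1) = 0.08421 K/W
R_total = 2.27 K/W
Q = ΔT/R_total = 97/2.27

q′ ≈ 42.7 W/m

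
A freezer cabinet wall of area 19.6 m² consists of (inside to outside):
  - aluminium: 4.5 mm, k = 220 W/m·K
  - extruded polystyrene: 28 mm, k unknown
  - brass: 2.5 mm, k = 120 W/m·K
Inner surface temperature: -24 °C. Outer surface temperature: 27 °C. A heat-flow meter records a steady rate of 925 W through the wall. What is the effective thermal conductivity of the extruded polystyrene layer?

k ≈ 0.0259 W/(m·K)

Model the wall as resistances in series:
R_aluminium = L/(kA) = 0.0045/(220×19.6) = 1.044×10^-6 K/W
R_brass = L/(kA) = 0.0025/(120×19.6) = 1.063×10^-6 K/W
Sum of known resistances R_other = 2.107×10^-6 K/W
Total R = ΔT/Q = 51/925 = 0.05514 K/W
R_extruded polystyrene = R_total − R_other = 0.05513 K/W
k = L/(R·A) = 0.028/(0.05513×19.6)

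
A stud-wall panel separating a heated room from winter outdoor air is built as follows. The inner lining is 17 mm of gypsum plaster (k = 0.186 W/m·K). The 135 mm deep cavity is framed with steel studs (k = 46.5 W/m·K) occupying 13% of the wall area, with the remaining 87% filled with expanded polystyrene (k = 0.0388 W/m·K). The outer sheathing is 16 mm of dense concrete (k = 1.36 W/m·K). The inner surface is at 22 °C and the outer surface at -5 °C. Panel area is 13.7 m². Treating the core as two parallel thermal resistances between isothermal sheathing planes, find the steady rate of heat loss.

Sheathing layers in series; stud and cavity paths in parallel between them.
R_inner = 0.017/(0.186×13.7) = 0.006671 K/W
R_stud  = 0.135/(46.5×0.13×13.7) = 0.00163 K/W
R_cav   = 0.135/(0.0388×0.87×13.7) = 0.2919 K/W
1/R_core = 1/R_stud + 1/R_cav → R_core = 0.001621 K/W
R_outer = 0.016/(1.36×13.7) = 8.587×10^-4 K/W
R_total = 0.009151 K/W
Q = ΔT/R_total = 27/0.009151

Q ≈ 2950 W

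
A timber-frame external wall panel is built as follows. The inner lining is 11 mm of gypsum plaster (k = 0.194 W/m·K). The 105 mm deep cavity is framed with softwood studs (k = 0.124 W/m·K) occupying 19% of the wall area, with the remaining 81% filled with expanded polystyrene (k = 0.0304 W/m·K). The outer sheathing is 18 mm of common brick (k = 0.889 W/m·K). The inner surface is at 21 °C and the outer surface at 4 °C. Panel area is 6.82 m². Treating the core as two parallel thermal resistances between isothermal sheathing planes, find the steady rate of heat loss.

Q ≈ 51.4 W

Sheathing layers in series; stud and cavity paths in parallel between them.
R_inner = 0.011/(0.194×6.82) = 0.008314 K/W
R_stud  = 0.105/(0.124×0.19×6.82) = 0.6535 K/W
R_cav   = 0.105/(0.0304×0.81×6.82) = 0.6252 K/W
1/R_core = 1/R_stud + 1/R_cav → R_core = 0.3195 K/W
R_outer = 0.018/(0.889×6.82) = 0.002969 K/W
R_total = 0.3308 K/W
Q = ΔT/R_total = 17/0.3308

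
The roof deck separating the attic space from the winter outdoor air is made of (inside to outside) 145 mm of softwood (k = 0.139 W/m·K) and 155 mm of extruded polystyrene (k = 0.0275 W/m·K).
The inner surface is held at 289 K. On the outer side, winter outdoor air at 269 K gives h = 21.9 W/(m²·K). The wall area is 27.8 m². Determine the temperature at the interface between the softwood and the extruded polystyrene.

Treating each layer as a thermal resistance in series:
R_softwood = L/(kA) = 0.145/(0.139×27.8) = 0.03752 K/W
R_extruded polystyrene = L/(kA) = 0.155/(0.0275×27.8) = 0.2027 K/W
R_outer film = 1/(h_o·A) = 1/(21.9×27.8) = 0.001643 K/W
R_total = 0.2419 K/W;  Q = ΔT/R_total = 20/0.2419 = 82.67 W
T_interface = T_inner − Q·ΣR(inner→interface) = 289 − 82.7×0.03752

T ≈ 286 K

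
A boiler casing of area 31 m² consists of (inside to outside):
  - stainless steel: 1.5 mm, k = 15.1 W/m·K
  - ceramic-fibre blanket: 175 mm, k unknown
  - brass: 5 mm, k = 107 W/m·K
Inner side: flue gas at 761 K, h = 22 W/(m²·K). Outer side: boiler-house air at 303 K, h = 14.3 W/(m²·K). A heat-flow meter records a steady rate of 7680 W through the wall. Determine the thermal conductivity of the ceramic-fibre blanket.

Series thermal resistances:
R_inner film = 1/(h_i·A) = 1/(22×31) = 0.001466 K/W
R_stainless steel = L/(kA) = 0.0015/(15.1×31) = 3.204×10^-6 K/W
R_brass = L/(kA) = 0.005/(107×31) = 1.507×10^-6 K/W
R_outer film = 1/(h_o·A) = 1/(14.3×31) = 0.002256 K/W
Sum of known resistances R_other = 0.003727 K/W
Total R = ΔT/Q = 458/7680 = 0.05964 K/W
R_ceramic-fibre blanket = R_total − R_other = 0.05591 K/W
k = L/(R·A) = 0.175/(0.05591×31)

k ≈ 0.101 W/(m·K)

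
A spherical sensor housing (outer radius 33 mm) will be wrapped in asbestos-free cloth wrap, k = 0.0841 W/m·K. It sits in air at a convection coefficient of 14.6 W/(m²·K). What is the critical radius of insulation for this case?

For a sphere r_cr = 2k/h = 2×0.0841/14.6
r_cr = 11.5 mm; since the bare radius (33 mm) is above r_cr, any added insulation will reduce heat loss.

r_cr ≈ 11.5 mm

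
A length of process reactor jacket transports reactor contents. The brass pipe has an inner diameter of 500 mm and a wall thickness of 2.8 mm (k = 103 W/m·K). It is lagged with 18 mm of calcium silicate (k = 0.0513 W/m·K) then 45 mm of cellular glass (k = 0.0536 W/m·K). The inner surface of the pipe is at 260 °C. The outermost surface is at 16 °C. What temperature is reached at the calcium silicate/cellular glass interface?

T ≈ 182 °C

Per-layer cylindrical resistances, series-summed:
R_brass pipe wall = ln(252.8/250)/(2π×103×1) = 1.721×10^-5 K/W
R_calcium silicate = ln(270.8/252.8)/(2π×0.0513×1) = 0.2134 K/W
R_cellular glass = ln(315.8/270.8)/(2π×0.0536×1) = 0.4565 K/W
R_total = 0.6699 K/W
Q = ΔT/R_total = 244/0.6699
Q = 364 W/m
T_interface = T_inner − Q·ΣR(inner→interface) = 260 − 364×0.2134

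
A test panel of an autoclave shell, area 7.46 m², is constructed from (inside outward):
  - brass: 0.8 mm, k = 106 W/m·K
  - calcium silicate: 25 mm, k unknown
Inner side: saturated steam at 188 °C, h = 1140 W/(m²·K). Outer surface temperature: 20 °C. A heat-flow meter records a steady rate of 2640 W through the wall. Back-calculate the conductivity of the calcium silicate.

k ≈ 0.0528 W/(m·K)

Using the resistance-network approach (series):
R_inner film = 1/(h_i·A) = 1/(1140×7.46) = 1.176×10^-4 K/W
R_brass = L/(kA) = 0.0008/(106×7.46) = 1.012×10^-6 K/W
Sum of known resistances R_other = 1.186×10^-4 K/W
Total R = ΔT/Q = 168/2640 = 0.06364 K/W
R_calcium silicate = R_total − R_other = 0.06352 K/W
k = L/(R·A) = 0.025/(0.06352×7.46)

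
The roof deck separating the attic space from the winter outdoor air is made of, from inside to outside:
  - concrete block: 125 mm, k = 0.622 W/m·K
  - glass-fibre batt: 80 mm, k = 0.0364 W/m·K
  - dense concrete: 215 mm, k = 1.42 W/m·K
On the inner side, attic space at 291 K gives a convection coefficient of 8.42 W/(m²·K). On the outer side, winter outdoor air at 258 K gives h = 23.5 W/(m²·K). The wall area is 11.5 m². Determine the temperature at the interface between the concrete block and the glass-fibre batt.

T ≈ 287 K

Thermal resistances in series:
R_inner film = 1/(h_i·A) = 1/(8.42×11.5) = 0.01033 K/W
R_concrete block = L/(kA) = 0.125/(0.622×11.5) = 0.01748 K/W
R_glass-fibre batt = L/(kA) = 0.08/(0.0364×11.5) = 0.1911 K/W
R_dense concrete = L/(kA) = 0.215/(1.42×11.5) = 0.01317 K/W
R_outer film = 1/(h_o·A) = 1/(23.5×11.5) = 0.0037 K/W
R_total = 0.2358 K/W;  Q = ΔT/R_total = 33/0.2358 = 140 W
T_interface = T_inner − Q·ΣR(inner→interface) = 291 − 140×0.0278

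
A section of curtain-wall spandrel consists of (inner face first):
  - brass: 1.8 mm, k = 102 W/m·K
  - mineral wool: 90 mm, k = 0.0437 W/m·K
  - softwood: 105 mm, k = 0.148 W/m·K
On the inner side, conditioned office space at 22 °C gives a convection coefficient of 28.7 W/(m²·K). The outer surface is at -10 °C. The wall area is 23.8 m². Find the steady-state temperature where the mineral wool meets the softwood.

Treating each layer as a thermal resistance in series:
R_inner film = 1/(h_i·A) = 1/(28.7×23.8) = 0.001464 K/W
R_brass = L/(kA) = 0.0018/(102×23.8) = 7.415×10^-7 K/W
R_mineral wool = L/(kA) = 0.09/(0.0437×23.8) = 0.08653 K/W
R_softwood = L/(kA) = 0.105/(0.148×23.8) = 0.02981 K/W
R_total = 0.1178 K/W;  Q = ΔT/R_total = 32/0.1178 = 271.6 W
T_interface = T_inner − Q·ΣR(inner→interface) = 22 − 272×0.088

T ≈ -1.9 °C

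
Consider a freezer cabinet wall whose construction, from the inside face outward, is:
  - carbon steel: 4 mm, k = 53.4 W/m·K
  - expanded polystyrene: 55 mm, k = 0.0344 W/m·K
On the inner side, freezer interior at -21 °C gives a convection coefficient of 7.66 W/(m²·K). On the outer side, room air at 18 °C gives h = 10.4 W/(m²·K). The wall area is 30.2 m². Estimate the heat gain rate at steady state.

Q ≈ 645 W

Using the resistance-network approach (series):
R_inner film = 1/(h_i·A) = 1/(7.66×30.2) = 0.004323 K/W
R_carbon steel = L/(kA) = 0.004/(53.4×30.2) = 2.48×10^-6 K/W
R_expanded polystyrene = L/(kA) = 0.055/(0.0344×30.2) = 0.05294 K/W
R_outer film = 1/(h_o·A) = 1/(10.4×30.2) = 0.003184 K/W
R_total = 0.06045 K/W
Q = ΔT / R_total = 39 / 0.06045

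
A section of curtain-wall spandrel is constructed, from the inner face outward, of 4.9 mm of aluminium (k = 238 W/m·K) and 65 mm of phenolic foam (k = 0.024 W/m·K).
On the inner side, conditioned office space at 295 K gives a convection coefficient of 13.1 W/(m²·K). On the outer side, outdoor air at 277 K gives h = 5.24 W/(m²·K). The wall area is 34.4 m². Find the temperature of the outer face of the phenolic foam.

T ≈ 278 K

Thermal resistances in series:
R_inner film = 1/(h_i·A) = 1/(13.1×34.4) = 0.002219 K/W
R_aluminium = L/(kA) = 0.0049/(238×34.4) = 5.985×10^-7 K/W
R_phenolic foam = L/(kA) = 0.065/(0.024×34.4) = 0.07873 K/W
R_outer film = 1/(h_o·A) = 1/(5.24×34.4) = 0.005548 K/W
R_total = 0.0865 K/W;  Q = ΔT/R_total = 18/0.0865 = 208.1 W
T_interface = T_inner − Q·ΣR(inner→interface) = 295 − 208×0.08095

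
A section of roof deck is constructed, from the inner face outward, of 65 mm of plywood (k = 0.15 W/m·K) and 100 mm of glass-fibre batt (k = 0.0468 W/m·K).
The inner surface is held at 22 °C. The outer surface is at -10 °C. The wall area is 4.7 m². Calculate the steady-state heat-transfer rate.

Treating each layer as a thermal resistance in series:
R_plywood = L/(kA) = 0.065/(0.15×4.7) = 0.0922 K/W
R_glass-fibre batt = L/(kA) = 0.1/(0.0468×4.7) = 0.4546 K/W
R_total = 0.5468 K/W
Q = ΔT / R_total = 32 / 0.5468

Q ≈ 58.5 W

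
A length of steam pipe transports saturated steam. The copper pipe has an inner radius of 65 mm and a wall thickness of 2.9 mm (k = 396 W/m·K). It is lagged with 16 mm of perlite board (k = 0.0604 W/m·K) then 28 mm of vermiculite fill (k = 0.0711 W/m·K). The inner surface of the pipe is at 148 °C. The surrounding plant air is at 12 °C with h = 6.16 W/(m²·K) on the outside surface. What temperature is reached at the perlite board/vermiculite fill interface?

T ≈ 95.1 °C

Per-layer cylindrical resistances, series-summed:
R_copper pipe wall = ln(67.9/65)/(2π×396×1) = 1.754×10^-5 K/W
R_perlite board = ln(83.9/67.9)/(2π×0.0604×1) = 0.5575 K/W
R_vermiculite fill = ln(111.9/83.9)/(2π×0.0711×1) = 0.6446 K/W
R_outer film = 1/(h_o·2πr_oL) = 1/(6.16×2π×0.1119×1) = 0.2309 K/W
R_total = 1.433 K/W
Q = ΔT/R_total = 136/1.433
Q = 94.9 W/m
T_interface = T_inner − Q·ΣR(inner→interface) = 148 − 94.9×0.5576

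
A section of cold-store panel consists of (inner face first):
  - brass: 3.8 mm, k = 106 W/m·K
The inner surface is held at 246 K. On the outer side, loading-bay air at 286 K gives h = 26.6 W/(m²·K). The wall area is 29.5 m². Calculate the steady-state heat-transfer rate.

Q ≈ 31400 W

Treating each layer as a thermal resistance in series:
R_brass = L/(kA) = 0.0038/(106×29.5) = 1.215×10^-6 K/W
R_outer film = 1/(h_o·A) = 1/(26.6×29.5) = 0.001274 K/W
R_total = 0.001276 K/W
Q = ΔT / R_total = 40 / 0.001276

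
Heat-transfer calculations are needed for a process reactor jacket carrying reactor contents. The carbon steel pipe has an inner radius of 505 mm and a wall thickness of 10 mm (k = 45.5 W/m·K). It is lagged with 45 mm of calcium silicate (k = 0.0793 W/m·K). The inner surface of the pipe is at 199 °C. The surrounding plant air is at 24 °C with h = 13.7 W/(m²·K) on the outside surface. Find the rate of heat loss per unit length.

q′ ≈ 926 W/m

Radial resistances (cylindrical: R_cond = ln(r_o/r_i)/(2πkL), R_conv = 1/(h·2πrL)):
R_carbon steel pipe wall = ln(515/505)/(2π×45.5×1) = 6.859×10^-5 K/W
R_calcium silicate = ln(560/515)/(2π×0.0793×1) = 0.1681 K/W
R_outer film = 1/(h_o·2πr_oL) = 1/(13.7×2π×0.56×1) = 0.02074 K/W
R_total = 0.1889 K/W
Q = ΔT/R_total = 175/0.1889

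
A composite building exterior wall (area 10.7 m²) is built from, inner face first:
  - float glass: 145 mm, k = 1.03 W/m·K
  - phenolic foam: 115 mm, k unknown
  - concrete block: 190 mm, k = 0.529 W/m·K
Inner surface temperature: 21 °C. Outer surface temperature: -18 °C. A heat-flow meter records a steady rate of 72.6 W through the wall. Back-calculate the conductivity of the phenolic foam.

k ≈ 0.0219 W/(m·K)

Series thermal resistances:
R_float glass = L/(kA) = 0.145/(1.03×10.7) = 0.01316 K/W
R_concrete block = L/(kA) = 0.19/(0.529×10.7) = 0.03357 K/W
Sum of known resistances R_other = 0.04672 K/W
Total R = ΔT/Q = 39/72.6 = 0.5372 K/W
R_phenolic foam = R_total − R_other = 0.4905 K/W
k = L/(R·A) = 0.115/(0.4905×10.7)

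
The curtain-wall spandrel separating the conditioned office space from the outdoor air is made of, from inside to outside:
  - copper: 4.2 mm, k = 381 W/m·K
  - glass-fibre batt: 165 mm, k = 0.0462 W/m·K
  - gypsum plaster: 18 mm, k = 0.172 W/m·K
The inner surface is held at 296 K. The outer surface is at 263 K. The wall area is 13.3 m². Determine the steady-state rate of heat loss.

Q ≈ 119 W

Model the wall as resistances in series:
R_copper = L/(kA) = 0.0042/(381×13.3) = 8.288×10^-7 K/W
R_glass-fibre batt = L/(kA) = 0.165/(0.0462×13.3) = 0.2685 K/W
R_gypsum plaster = L/(kA) = 0.018/(0.172×13.3) = 0.007869 K/W
R_total = 0.2764 K/W
Q = ΔT / R_total = 33 / 0.2764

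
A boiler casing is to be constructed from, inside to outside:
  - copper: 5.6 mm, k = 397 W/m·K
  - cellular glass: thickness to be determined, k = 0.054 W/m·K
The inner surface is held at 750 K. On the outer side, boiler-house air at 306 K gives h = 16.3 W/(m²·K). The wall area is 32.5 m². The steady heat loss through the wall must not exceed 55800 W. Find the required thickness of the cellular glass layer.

Using the resistance-network approach (series):
R_copper = L/(kA) = 0.0056/(397×32.5) = 4.34×10^-7 K/W
R_outer film = 1/(h_o·A) = 1/(16.3×32.5) = 0.001888 K/W
Sum of the known resistances R_other = 0.001888 K/W
Required total resistance R_tot = ΔT/Q_allow = 444/55800 = 0.007957 K/W
R_cellular glass = R_tot − R_other = 0.006069 K/W
L = R·k·A = 0.006069×0.054×32.5

L ≈ 10.7 mm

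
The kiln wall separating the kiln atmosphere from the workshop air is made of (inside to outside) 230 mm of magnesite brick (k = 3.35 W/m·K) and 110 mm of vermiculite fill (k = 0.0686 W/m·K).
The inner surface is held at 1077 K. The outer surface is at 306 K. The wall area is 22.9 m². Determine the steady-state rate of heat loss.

Q ≈ 10600 W

Thermal resistances in series:
R_magnesite brick = L/(kA) = 0.23/(3.35×22.9) = 0.002998 K/W
R_vermiculite fill = L/(kA) = 0.11/(0.0686×22.9) = 0.07002 K/W
R_total = 0.07302 K/W
Q = ΔT / R_total = 771 / 0.07302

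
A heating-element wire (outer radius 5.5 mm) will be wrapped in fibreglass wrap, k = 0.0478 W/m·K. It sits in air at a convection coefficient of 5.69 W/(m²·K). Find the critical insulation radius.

For a cylinder r_cr = k/h = 0.0478/5.69
r_cr = 8.4 mm; since the bare radius (5.5 mm) is below r_cr, adding a thin layer of insulation will *increase* heat loss.

r_cr ≈ 8.4 mm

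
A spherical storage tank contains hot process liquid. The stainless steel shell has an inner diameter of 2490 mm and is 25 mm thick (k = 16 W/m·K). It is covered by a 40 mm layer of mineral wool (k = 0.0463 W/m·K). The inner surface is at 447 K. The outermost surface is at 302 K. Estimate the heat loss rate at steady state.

For a spherical shell R = (1/r₁ − 1/r₂)/(4πk); film R = 1/(h·4πr²). In series:
R_stainless steel shell = (1/1.245 − 1/1.27)/(4π×16) = 7.864×10^-5 K/W
R_mineral wool = (1/1.27 − 1/1.31)/(4π×0.0463) = 0.04132 K/W
R_total = 0.0414 K/W
Q = ΔT/R_total = 145/0.0414

Q ≈ 3500 W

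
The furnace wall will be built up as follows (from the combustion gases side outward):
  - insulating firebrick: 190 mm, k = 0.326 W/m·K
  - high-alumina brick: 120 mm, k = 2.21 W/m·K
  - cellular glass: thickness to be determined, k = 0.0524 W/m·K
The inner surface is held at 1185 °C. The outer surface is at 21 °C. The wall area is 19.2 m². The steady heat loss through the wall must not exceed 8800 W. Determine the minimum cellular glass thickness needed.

Using the resistance-network approach (series):
R_insulating firebrick = L/(kA) = 0.19/(0.326×19.2) = 0.03036 K/W
R_high-alumina brick = L/(kA) = 0.12/(2.21×19.2) = 0.002828 K/W
Sum of the known resistances R_other = 0.03318 K/W
Required total resistance R_tot = ΔT/Q_allow = 1164/8800 = 0.1323 K/W
R_cellular glass = R_tot − R_other = 0.09909 K/W
L = R·k·A = 0.09909×0.0524×19.2

L ≈ 99.7 mm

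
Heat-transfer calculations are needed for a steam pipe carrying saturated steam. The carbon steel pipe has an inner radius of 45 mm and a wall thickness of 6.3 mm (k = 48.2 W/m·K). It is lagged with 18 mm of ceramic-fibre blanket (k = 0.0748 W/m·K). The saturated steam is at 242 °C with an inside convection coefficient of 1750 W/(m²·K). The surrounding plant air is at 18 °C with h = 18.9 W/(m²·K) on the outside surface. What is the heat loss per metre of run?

q′ ≈ 293 W/m

Treating each annulus and film as a series resistance:
R_inner film = 1/(h_i·2πr₁L) = 1/(1750×2π×0.045×1) = 0.002021 K/W
R_carbon steel pipe wall = ln(51.3/45)/(2π×48.2×1) = 4.327×10^-4 K/W
R_ceramic-fibre blanket = ln(69.3/51.3)/(2π×0.0748×1) = 0.6399 K/W
R_outer film = 1/(h_o·2πr_oL) = 1/(18.9×2π×0.0693×1) = 0.1215 K/W
R_total = 0.7639 K/W
Q = ΔT/R_total = 224/0.7639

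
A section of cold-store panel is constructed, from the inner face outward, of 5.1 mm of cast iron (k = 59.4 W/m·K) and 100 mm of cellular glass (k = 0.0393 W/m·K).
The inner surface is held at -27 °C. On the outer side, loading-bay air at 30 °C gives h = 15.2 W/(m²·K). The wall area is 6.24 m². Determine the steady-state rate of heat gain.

Q ≈ 136 W

Model the wall as resistances in series:
R_cast iron = L/(kA) = 0.0051/(59.4×6.24) = 1.376×10^-5 K/W
R_cellular glass = L/(kA) = 0.1/(0.0393×6.24) = 0.4078 K/W
R_outer film = 1/(h_o·A) = 1/(15.2×6.24) = 0.01054 K/W
R_total = 0.4183 K/W
Q = ΔT / R_total = 57 / 0.4183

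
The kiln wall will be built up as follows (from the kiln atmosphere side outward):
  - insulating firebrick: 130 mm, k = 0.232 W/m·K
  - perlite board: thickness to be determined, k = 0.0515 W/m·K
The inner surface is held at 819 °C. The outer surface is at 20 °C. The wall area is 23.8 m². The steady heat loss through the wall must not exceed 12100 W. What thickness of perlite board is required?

L ≈ 52.1 mm

Using the resistance-network approach (series):
R_insulating firebrick = L/(kA) = 0.13/(0.232×23.8) = 0.02354 K/W
Sum of the known resistances R_other = 0.02354 K/W
Required total resistance R_tot = ΔT/Q_allow = 799/12100 = 0.06603 K/W
R_perlite board = R_tot − R_other = 0.04249 K/W
L = R·k·A = 0.04249×0.0515×23.8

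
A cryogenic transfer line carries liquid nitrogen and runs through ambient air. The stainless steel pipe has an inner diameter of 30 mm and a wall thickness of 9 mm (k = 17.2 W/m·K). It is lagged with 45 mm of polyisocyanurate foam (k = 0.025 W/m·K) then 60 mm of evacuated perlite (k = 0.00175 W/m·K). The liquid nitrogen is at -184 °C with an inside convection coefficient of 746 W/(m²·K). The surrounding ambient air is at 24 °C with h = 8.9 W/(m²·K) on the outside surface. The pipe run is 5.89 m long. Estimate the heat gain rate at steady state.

Q ≈ 19.2 W

Radial resistances (cylindrical: R_cond = ln(r_o/r_i)/(2πkL), R_conv = 1/(h·2πrL)):
R_inner film = 1/(h_i·2πr₁L) = 1/(746×2π×0.015×5.89) = 0.002415 K/W
R_stainless steel pipe wall = ln(24/15)/(2π×17.2×5.89) = 7.384×10^-4 K/W
R_polyisocyanurate foam = ln(69/24)/(2π×0.025×5.89) = 1.141 K/W
R_evacuated perlite = ln(129/69)/(2π×0.00175×5.89) = 9.661 K/W
R_outer film = 1/(h_o·2πr_oL) = 1/(8.9×2π×0.129×5.89) = 0.02354 K/W
R_total = 10.83 K/W
Q = ΔT/R_total = 208/10.83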